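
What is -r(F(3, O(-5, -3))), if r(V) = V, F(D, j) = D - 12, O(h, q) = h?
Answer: 9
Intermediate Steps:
F(D, j) = -12 + D
-r(F(3, O(-5, -3))) = -(-12 + 3) = -1*(-9) = 9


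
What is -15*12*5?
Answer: -900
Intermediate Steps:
-15*12*5 = -180*5 = -900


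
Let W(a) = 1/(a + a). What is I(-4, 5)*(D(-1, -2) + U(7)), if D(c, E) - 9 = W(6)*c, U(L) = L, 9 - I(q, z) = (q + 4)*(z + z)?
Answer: 573/4 ≈ 143.25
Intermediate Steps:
I(q, z) = 9 - 2*z*(4 + q) (I(q, z) = 9 - (q + 4)*(z + z) = 9 - (4 + q)*2*z = 9 - 2*z*(4 + q))
W(a) = 1/(2*a)
D(c, E) = 9 + c/12 (D(c, E) = 9 + ((½)/6)*c = 9 + ((½)*(⅙))*c = 9 + c/12)
I(-4, 5)*(D(-1, -2) + U(7)) = (9 - 8*5 - 2*(-4)*5)*((9 + (1/12)*(-1)) + 7) = (9 - 40 + 40)*((9 - 1/12) + 7) = 9*(107/12 + 7) = 9*(191/12) = 573/4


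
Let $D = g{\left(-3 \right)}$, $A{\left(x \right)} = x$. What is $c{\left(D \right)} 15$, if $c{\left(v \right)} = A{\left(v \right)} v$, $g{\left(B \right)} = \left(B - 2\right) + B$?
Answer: $960$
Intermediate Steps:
$g{\left(B \right)} = -2 + 2 B$ ($g{\left(B \right)} = \left(-2 + B\right) + B = -2 + 2 B$)
$D = -8$ ($D = -2 + 2 \left(-3\right) = -2 - 6 = -8$)
$c{\left(v \right)} = v^{2}$ ($c{\left(v \right)} = v v = v^{2}$)
$c{\left(D \right)} 15 = \left(-8\right)^{2} \cdot 15 = 64 \cdot 15 = 960$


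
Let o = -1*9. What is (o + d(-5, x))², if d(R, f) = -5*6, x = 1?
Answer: 1521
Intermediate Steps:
d(R, f) = -30
o = -9
(o + d(-5, x))² = (-9 - 30)² = (-39)² = 1521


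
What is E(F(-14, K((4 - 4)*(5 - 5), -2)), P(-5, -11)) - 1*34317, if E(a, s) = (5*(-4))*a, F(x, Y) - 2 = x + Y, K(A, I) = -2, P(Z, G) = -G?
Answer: -34037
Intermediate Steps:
F(x, Y) = 2 + Y + x (F(x, Y) = 2 + (x + Y) = 2 + (Y + x) = 2 + Y + x)
E(a, s) = -20*a
E(F(-14, K((4 - 4)*(5 - 5), -2)), P(-5, -11)) - 1*34317 = -20*(2 - 2 - 14) - 1*34317 = -20*(-14) - 34317 = 280 - 34317 = -34037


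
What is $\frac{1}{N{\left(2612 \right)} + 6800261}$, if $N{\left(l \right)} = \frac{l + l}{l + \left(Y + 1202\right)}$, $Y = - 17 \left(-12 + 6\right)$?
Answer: $\frac{979}{6657456825} \approx 1.4705 \cdot 10^{-7}$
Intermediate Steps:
$Y = 102$ ($Y = \left(-17\right) \left(-6\right) = 102$)
$N{\left(l \right)} = \frac{2 l}{1304 + l}$ ($N{\left(l \right)} = \frac{l + l}{l + \left(102 + 1202\right)} = \frac{2 l}{l + 1304} = \frac{2 l}{1304 + l}$)
$\frac{1}{N{\left(2612 \right)} + 6800261} = \frac{1}{2 \cdot 2612 \frac{1}{1304 + 2612} + 6800261} = \frac{1}{2 \cdot 2612 \cdot \frac{1}{3916} + 6800261} = \frac{1}{\frac{1306}{979} + 6800261} = \frac{1}{\frac{6657456825}{979}} = \frac{979}{6657456825}$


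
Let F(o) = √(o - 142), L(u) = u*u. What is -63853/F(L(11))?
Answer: 63853*I*√21/21 ≈ 13934.0*I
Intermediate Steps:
L(u) = u²
F(o) = √(-142 + o)
-63853/F(L(11)) = -63853/(√(-142 + 11²)) = -63853/(√(-142 + 121)) = -63853/(√(-21)) = -63853/(I*√21) = -63853*(-I*√21/21) = -(-63853)*I*√21/21 = 63853*I*√21/21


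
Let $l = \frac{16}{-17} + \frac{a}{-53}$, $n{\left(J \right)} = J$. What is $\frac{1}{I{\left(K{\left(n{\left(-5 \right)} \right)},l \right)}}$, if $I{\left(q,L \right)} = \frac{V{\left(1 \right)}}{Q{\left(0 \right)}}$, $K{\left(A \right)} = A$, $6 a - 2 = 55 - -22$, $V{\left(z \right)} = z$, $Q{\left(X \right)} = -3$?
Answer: $-3$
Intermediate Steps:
$a = \frac{79}{6}$ ($a = \frac{1}{3} + \frac{55 - -22}{6} = \frac{1}{3} + \frac{55 + 22}{6} = \frac{1}{3} + \frac{1}{6} \cdot 77 = \frac{1}{3} + \frac{77}{6} = \frac{79}{6} \approx 13.167$)
$l = - \frac{6431}{5406}$ ($l = \frac{16}{-17} + \frac{79}{6 \left(-53\right)} = 16 \left(- \frac{1}{17}\right) + \frac{79}{6} \left(- \frac{1}{53}\right) = - \frac{16}{17} - \frac{79}{318} = - \frac{6431}{5406} \approx -1.1896$)
$I{\left(q,L \right)} = - \frac{1}{3}$ ($I{\left(q,L \right)} = 1 \frac{1}{-3} = 1 \left(- \frac{1}{3}\right) = - \frac{1}{3}$)
$\frac{1}{I{\left(K{\left(n{\left(-5 \right)} \right)},l \right)}} = \frac{1}{- \frac{1}{3}} = -3$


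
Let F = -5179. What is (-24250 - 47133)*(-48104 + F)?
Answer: 3803500389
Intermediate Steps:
(-24250 - 47133)*(-48104 + F) = (-24250 - 47133)*(-48104 - 5179) = -71383*(-53283) = 3803500389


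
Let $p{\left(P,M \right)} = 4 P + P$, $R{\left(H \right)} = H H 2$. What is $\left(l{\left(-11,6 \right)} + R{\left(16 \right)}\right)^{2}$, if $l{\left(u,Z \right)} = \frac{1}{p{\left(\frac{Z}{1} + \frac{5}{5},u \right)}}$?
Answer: $\frac{321162241}{1225} \approx 2.6217 \cdot 10^{5}$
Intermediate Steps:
$R{\left(H \right)} = 2 H^{2}$ ($R{\left(H \right)} = H^{2} \cdot 2 = 2 H^{2}$)
$p{\left(P,M \right)} = 5 P$
$l{\left(u,Z \right)} = \frac{1}{5 + 5 Z}$ ($l{\left(u,Z \right)} = \frac{1}{5 \left(\frac{Z}{1} + \frac{5}{5}\right)} = \frac{1}{5 \left(Z 1 + 5 \cdot \frac{1}{5}\right)} = \frac{1}{5 \left(Z + 1\right)} = \frac{1}{5 \left(1 + Z\right)} = \frac{1}{5 + 5 Z}$)
$\left(l{\left(-11,6 \right)} + R{\left(16 \right)}\right)^{2} = \left(\frac{1}{5 \left(1 + 6\right)} + 2 \cdot 16^{2}\right)^{2} = \left(\frac{1}{5 \cdot 7} + 2 \cdot 256\right)^{2} = \left(\frac{1}{5} \cdot \frac{1}{7} + 512\right)^{2} = \left(\frac{1}{35} + 512\right)^{2} = \left(\frac{17921}{35}\right)^{2} = \frac{321162241}{1225}$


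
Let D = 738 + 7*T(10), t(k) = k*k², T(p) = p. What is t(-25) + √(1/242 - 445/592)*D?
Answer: -15625 + 202*I*√1981313/407 ≈ -15625.0 + 698.61*I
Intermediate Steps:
t(k) = k³
D = 808 (D = 738 + 7*10 = 738 + 70 = 808)
t(-25) + √(1/242 - 445/592)*D = (-25)³ + √(1/242 - 445/592)*808 = -15625 + √(1/242 - 445*1/592)*808 = -15625 + √(1/242 - 445/592)*808 = -15625 + √(-53549/71632)*808 = -15625 + (I*√1981313/1628)*808 = -15625 + 202*I*√1981313/407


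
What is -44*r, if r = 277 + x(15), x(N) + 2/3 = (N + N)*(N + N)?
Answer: -155276/3 ≈ -51759.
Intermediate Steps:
x(N) = -⅔ + 4*N² (x(N) = -⅔ + (N + N)*(N + N) = -⅔ + (2*N)*(2*N) = -⅔ + 4*N²)
r = 3529/3 (r = 277 + (-⅔ + 4*15²) = 277 + (-⅔ + 4*225) = 277 + (-⅔ + 900) = 277 + 2698/3 = 3529/3 ≈ 1176.3)
-44*r = -44*3529/3 = -155276/3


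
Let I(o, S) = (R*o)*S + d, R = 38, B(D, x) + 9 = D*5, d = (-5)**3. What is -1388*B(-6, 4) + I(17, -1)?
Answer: 53361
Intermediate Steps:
d = -125
B(D, x) = -9 + 5*D (B(D, x) = -9 + D*5 = -9 + 5*D)
I(o, S) = -125 + 38*S*o (I(o, S) = (38*o)*S - 125 = 38*S*o - 125 = -125 + 38*S*o)
-1388*B(-6, 4) + I(17, -1) = -1388*(-9 + 5*(-6)) + (-125 + 38*(-1)*17) = -1388*(-9 - 30) + (-125 - 646) = -1388*(-39) - 771 = 54132 - 771 = 53361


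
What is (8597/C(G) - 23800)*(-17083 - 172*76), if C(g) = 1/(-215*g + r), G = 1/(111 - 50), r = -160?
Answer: 2629723315625/61 ≈ 4.3110e+10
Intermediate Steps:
G = 1/61 ≈ 0.016393
C(g) = 1/(-160 - 215*g) (C(g) = 1/(-215*g - 160) = 1/(-160 - 215*g))
(8597/C(G) - 23800)*(-17083 - 172*76) = (8597/((-1/(160 + 215*(1/61)))) - 23800)*(-17083 - 172*76) = (8597/((-1/(160 + 215/61))) - 23800)*(-17083 - 13072) = (8597/((-1/9975/61)) - 23800)*(-30155) = (8597/((-1*61/9975)) - 23800)*(-30155) = (8597/(-61/9975) - 23800)*(-30155) = (8597*(-9975/61) - 23800)*(-30155) = (-85755075/61 - 23800)*(-30155) = -87206875/61*(-30155) = 2629723315625/61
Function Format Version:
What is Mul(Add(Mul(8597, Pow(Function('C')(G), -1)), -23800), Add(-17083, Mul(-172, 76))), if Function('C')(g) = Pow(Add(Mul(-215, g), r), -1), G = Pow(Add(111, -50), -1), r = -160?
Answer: Rational(2629723315625, 61) ≈ 4.3110e+10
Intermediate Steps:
G = Rational(1, 61) (G = Pow(61, -1) = Rational(1, 61) ≈ 0.016393)
Function('C')(g) = Pow(Add(-160, Mul(-215, g)), -1) (Function('C')(g) = Pow(Add(Mul(-215, g), -160), -1) = Pow(Add(-160, Mul(-215, g)), -1))
Mul(Add(Mul(8597, Pow(Function('C')(G), -1)), -23800), Add(-17083, Mul(-172, 76))) = Mul(Add(Mul(8597, Pow(Mul(-1, Pow(Add(160, Mul(215, Rational(1, 61))), -1)), -1)), -23800), Add(-17083, Mul(-172, 76))) = Mul(Add(Mul(8597, Pow(Mul(-1, Pow(Add(160, Rational(215, 61)), -1)), -1)), -23800), Add(-17083, -13072)) = Mul(Add(Mul(8597, Pow(Mul(-1, Pow(Rational(9975, 61), -1)), -1)), -23800), -30155) = Mul(Add(Mul(8597, Pow(Mul(-1, Rational(61, 9975)), -1)), -23800), -30155) = Mul(Add(Mul(8597, Pow(Rational(-61, 9975), -1)), -23800), -30155) = Mul(Add(Mul(8597, Rational(-9975, 61)), -23800), -30155) = Mul(Add(Rational(-85755075, 61), -23800), -30155) = Mul(Rational(-87206875, 61), -30155) = Rational(2629723315625, 61)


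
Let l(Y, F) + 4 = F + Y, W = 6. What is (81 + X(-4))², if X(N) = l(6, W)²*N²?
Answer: 1221025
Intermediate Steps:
l(Y, F) = -4 + F + Y (l(Y, F) = -4 + (F + Y) = -4 + F + Y)
X(N) = 64*N² (X(N) = (-4 + 6 + 6)²*N² = 8²*N² = 64*N²)
(81 + X(-4))² = (81 + 64*(-4)²)² = (81 + 64*16)² = (81 + 1024)² = 1105² = 1221025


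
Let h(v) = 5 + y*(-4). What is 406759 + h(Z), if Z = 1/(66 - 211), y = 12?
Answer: 406716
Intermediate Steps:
Z = -1/145 (Z = 1/(-145) = -1/145 ≈ -0.0068966)
h(v) = -43 (h(v) = 5 + 12*(-4) = 5 - 48 = -43)
406759 + h(Z) = 406759 - 43 = 406716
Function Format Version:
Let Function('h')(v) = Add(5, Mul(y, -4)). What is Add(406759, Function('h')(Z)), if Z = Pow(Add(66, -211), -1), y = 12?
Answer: 406716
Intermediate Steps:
Z = Rational(-1, 145) (Z = Pow(-145, -1) = Rational(-1, 145) ≈ -0.0068966)
Function('h')(v) = -43 (Function('h')(v) = Add(5, Mul(12, -4)) = Add(5, -48) = -43)
Add(406759, Function('h')(Z)) = Add(406759, -43) = 406716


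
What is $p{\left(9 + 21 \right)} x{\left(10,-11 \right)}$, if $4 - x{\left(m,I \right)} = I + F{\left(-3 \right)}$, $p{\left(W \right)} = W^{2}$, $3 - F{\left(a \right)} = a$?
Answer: $8100$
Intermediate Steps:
$F{\left(a \right)} = 3 - a$
$x{\left(m,I \right)} = -2 - I$ ($x{\left(m,I \right)} = 4 - \left(I + \left(3 - -3\right)\right) = 4 - \left(I + \left(3 + 3\right)\right) = 4 - \left(I + 6\right) = 4 - \left(6 + I\right) = -2 - I$)
$p{\left(9 + 21 \right)} x{\left(10,-11 \right)} = \left(9 + 21\right)^{2} \left(-2 - -11\right) = 30^{2} \left(-2 + 11\right) = 900 \cdot 9 = 8100$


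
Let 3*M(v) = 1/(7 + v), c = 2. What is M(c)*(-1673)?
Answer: -1673/27 ≈ -61.963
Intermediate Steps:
M(v) = 1/(3*(7 + v))
M(c)*(-1673) = (1/(3*(7 + 2)))*(-1673) = ((⅓)/9)*(-1673) = ((⅓)*(⅑))*(-1673) = (1/27)*(-1673) = -1673/27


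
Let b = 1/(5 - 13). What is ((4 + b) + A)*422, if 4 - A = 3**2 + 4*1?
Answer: -8651/4 ≈ -2162.8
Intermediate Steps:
A = -9 (A = 4 - (3**2 + 4*1) = 4 - (9 + 4) = 4 - 1*13 = 4 - 13 = -9)
b = -1/8 (b = 1/(-8) = -1/8 ≈ -0.12500)
((4 + b) + A)*422 = ((4 - 1/8) - 9)*422 = (31/8 - 9)*422 = -41/8*422 = -8651/4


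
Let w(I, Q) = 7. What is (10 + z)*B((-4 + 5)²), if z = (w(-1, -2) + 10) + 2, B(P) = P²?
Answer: 29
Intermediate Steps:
z = 19 (z = (7 + 10) + 2 = 17 + 2 = 19)
(10 + z)*B((-4 + 5)²) = (10 + 19)*((-4 + 5)²)² = 29*(1²)² = 29*1² = 29*1 = 29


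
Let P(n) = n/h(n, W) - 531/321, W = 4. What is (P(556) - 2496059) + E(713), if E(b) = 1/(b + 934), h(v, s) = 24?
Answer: -879748380569/352458 ≈ -2.4960e+6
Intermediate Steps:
P(n) = -177/107 + n/24 (P(n) = n/24 - 531/321 = n*(1/24) - 531*1/321 = n/24 - 177/107 = -177/107 + n/24)
E(b) = 1/(934 + b)
(P(556) - 2496059) + E(713) = ((-177/107 + (1/24)*556) - 2496059) + 1/(934 + 713) = ((-177/107 + 139/6) - 2496059) + 1/1647 = (13811/642 - 2496059) + 1/1647 = -1602456067/642 + 1/1647 = -879748380569/352458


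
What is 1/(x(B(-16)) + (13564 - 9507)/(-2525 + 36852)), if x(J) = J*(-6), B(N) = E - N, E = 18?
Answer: -34327/6998651 ≈ -0.0049048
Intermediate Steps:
B(N) = 18 - N
x(J) = -6*J
1/(x(B(-16)) + (13564 - 9507)/(-2525 + 36852)) = 1/(-6*(18 - 1*(-16)) + (13564 - 9507)/(-2525 + 36852)) = 1/(-6*(18 + 16) + 4057/34327) = 1/(-6*34 + 4057*(1/34327)) = 1/(-204 + 4057/34327) = 1/(-6998651/34327) = -34327/6998651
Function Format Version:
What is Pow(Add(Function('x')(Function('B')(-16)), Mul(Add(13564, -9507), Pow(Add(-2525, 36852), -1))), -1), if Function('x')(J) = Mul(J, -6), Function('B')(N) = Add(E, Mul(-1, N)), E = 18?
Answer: Rational(-34327, 6998651) ≈ -0.0049048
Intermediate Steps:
Function('B')(N) = Add(18, Mul(-1, N))
Function('x')(J) = Mul(-6, J)
Pow(Add(Function('x')(Function('B')(-16)), Mul(Add(13564, -9507), Pow(Add(-2525, 36852), -1))), -1) = Pow(Add(Mul(-6, Add(18, Mul(-1, -16))), Mul(Add(13564, -9507), Pow(Add(-2525, 36852), -1))), -1) = Pow(Add(Mul(-6, Add(18, 16)), Mul(4057, Pow(34327, -1))), -1) = Pow(Add(Mul(-6, 34), Mul(4057, Rational(1, 34327))), -1) = Pow(Add(-204, Rational(4057, 34327)), -1) = Pow(Rational(-6998651, 34327), -1) = Rational(-34327, 6998651)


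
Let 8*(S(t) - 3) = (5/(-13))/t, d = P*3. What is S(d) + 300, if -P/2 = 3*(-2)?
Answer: 1134427/3744 ≈ 303.00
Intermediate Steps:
P = 12 (P = -6*(-2) = -2*(-6) = 12)
d = 36 (d = 12*3 = 36)
S(t) = 3 - 5/(104*t) (S(t) = 3 + ((5/(-13))/t)/8 = 3 + ((5*(-1/13))/t)/8 = 3 + (-5/(13*t))/8 = 3 - 5/(104*t))
S(d) + 300 = (3 - 5/104/36) + 300 = (3 - 5/104*1/36) + 300 = (3 - 5/3744) + 300 = 11227/3744 + 300 = 1134427/3744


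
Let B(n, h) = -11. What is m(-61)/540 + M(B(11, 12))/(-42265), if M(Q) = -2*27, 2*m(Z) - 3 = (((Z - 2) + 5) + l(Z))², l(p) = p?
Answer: 29934989/2282310 ≈ 13.116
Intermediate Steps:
m(Z) = 3/2 + (3 + 2*Z)²/2 (m(Z) = 3/2 + (((Z - 2) + 5) + Z)²/2 = 3/2 + (((-2 + Z) + 5) + Z)²/2 = 3/2 + ((3 + Z) + Z)²/2 = 3/2 + (3 + 2*Z)²/2)
M(Q) = -54
m(-61)/540 + M(B(11, 12))/(-42265) = (3/2 + (3 + 2*(-61))²/2)/540 - 54/(-42265) = (3/2 + (3 - 122)²/2)*(1/540) - 54*(-1/42265) = (3/2 + (½)*(-119)²)*(1/540) + 54/42265 = (3/2 + (½)*14161)*(1/540) + 54/42265 = (3/2 + 14161/2)*(1/540) + 54/42265 = 7082*(1/540) + 54/42265 = 3541/270 + 54/42265 = 29934989/2282310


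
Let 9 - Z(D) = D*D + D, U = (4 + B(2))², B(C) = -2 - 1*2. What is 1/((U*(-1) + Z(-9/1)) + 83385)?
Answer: 1/83322 ≈ 1.2002e-5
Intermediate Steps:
B(C) = -4 (B(C) = -2 - 2 = -4)
U = 0 (U = (4 - 4)² = 0² = 0)
Z(D) = 9 - D - D² (Z(D) = 9 - (D*D + D) = 9 - (D² + D) = 9 - (D + D²) = 9 + (-D - D²) = 9 - D - D²)
1/((U*(-1) + Z(-9/1)) + 83385) = 1/((0*(-1) + (9 - (-9)/1 - (-9/1)²)) + 83385) = 1/((0 + (9 - (-9) - (-9*1)²)) + 83385) = 1/((0 + (9 - 1*(-9) - 1*(-9)²)) + 83385) = 1/((0 + (9 + 9 - 1*81)) + 83385) = 1/((0 + (9 + 9 - 81)) + 83385) = 1/((0 - 63) + 83385) = 1/(-63 + 83385) = 1/83322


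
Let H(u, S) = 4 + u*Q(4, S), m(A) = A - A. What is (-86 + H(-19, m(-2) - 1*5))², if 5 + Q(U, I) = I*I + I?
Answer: 134689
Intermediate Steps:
m(A) = 0
Q(U, I) = -5 + I + I² (Q(U, I) = -5 + (I*I + I) = -5 + (I² + I) = -5 + (I + I²) = -5 + I + I²)
H(u, S) = 4 + u*(-5 + S + S²)
(-86 + H(-19, m(-2) - 1*5))² = (-86 + (4 - 19*(-5 + (0 - 1*5) + (0 - 1*5)²)))² = (-86 + (4 - 19*(-5 + (0 - 5) + (0 - 5)²)))² = (-86 + (4 - 19*(-5 - 5 + (-5)²)))² = (-86 + (4 - 19*(-5 - 5 + 25)))² = (-86 + (4 - 19*15))² = (-86 + (4 - 285))² = (-86 - 281)² = (-367)² = 134689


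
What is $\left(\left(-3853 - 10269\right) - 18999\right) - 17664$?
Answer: $-50785$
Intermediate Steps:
$\left(\left(-3853 - 10269\right) - 18999\right) - 17664 = \left(-14122 - 18999\right) - 17664 = -33121 - 17664 = -50785$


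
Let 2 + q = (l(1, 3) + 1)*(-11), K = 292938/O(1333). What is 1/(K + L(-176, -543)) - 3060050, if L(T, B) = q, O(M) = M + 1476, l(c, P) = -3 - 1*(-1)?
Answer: -973766048141/318219 ≈ -3.0600e+6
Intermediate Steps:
l(c, P) = -2 (l(c, P) = -3 + 1 = -2)
O(M) = 1476 + M
K = 292938/2809 (K = 292938/(1476 + 1333) = 292938/2809 ≈ 104.29)
q = 9 (q = -2 + (-2 + 1)*(-11) = -2 - 1*(-11) = -2 + 11 = 9)
L(T, B) = 9
1/(K + L(-176, -543)) - 3060050 = 1/(292938/2809 + 9) - 3060050 = 1/(318219/2809) - 3060050 = 2809/318219 - 3060050 = -973766048141/318219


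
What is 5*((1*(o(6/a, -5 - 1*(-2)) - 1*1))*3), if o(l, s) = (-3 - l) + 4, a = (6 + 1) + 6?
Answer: -90/13 ≈ -6.9231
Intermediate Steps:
a = 13 (a = 7 + 6 = 13)
o(l, s) = 1 - l
5*((1*(o(6/a, -5 - 1*(-2)) - 1*1))*3) = 5*((1*((1 - 6/13) - 1*1))*3) = 5*((1*((1 - 6/13) - 1))*3) = 5*((1*(7/13 - 1))*3) = 5*((1*(-6/13))*3) = 5*(-6/13*3) = 5*(-18/13) = -90/13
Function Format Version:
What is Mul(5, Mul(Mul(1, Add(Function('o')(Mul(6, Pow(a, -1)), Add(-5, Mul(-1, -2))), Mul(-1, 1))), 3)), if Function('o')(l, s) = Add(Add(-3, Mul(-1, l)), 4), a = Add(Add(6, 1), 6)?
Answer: Rational(-90, 13) ≈ -6.9231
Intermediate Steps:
a = 13 (a = Add(7, 6) = 13)
Function('o')(l, s) = Add(1, Mul(-1, l))
Mul(5, Mul(Mul(1, Add(Function('o')(Mul(6, Pow(a, -1)), Add(-5, Mul(-1, -2))), Mul(-1, 1))), 3)) = Mul(5, Mul(Mul(1, Add(Add(1, Mul(-1, Mul(6, Pow(13, -1)))), Mul(-1, 1))), 3)) = Mul(5, Mul(Mul(1, Add(Add(1, Mul(-1, Mul(6, Rational(1, 13)))), -1)), 3)) = Mul(5, Mul(Mul(1, Add(Add(1, Mul(-1, Rational(6, 13))), -1)), 3)) = Mul(5, Mul(Mul(1, Add(Add(1, Rational(-6, 13)), -1)), 3)) = Mul(5, Mul(Mul(1, Add(Rational(7, 13), -1)), 3)) = Mul(5, Mul(Mul(1, Rational(-6, 13)), 3)) = Mul(5, Mul(Rational(-6, 13), 3)) = Mul(5, Rational(-18, 13)) = Rational(-90, 13)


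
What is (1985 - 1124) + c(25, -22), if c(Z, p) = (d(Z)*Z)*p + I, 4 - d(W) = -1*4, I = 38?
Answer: -3501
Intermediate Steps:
d(W) = 8 (d(W) = 4 - (-1)*4 = 4 - 1*(-4) = 4 + 4 = 8)
c(Z, p) = 38 + 8*Z*p (c(Z, p) = (8*Z)*p + 38 = 8*Z*p + 38 = 38 + 8*Z*p)
(1985 - 1124) + c(25, -22) = (1985 - 1124) + (38 + 8*25*(-22)) = 861 + (38 - 4400) = 861 - 4362 = -3501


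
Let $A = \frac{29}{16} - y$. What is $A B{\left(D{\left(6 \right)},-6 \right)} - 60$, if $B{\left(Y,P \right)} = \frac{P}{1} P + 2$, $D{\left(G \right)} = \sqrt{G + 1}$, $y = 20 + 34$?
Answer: $- \frac{16345}{8} \approx -2043.1$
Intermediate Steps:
$y = 54$
$D{\left(G \right)} = \sqrt{1 + G}$
$A = - \frac{835}{16}$ ($A = \frac{29}{16} - 54 = - \frac{835}{16} \approx -52.188$)
$B{\left(Y,P \right)} = 2 + P^{2}$ ($B{\left(Y,P \right)} = P 1 P + 2 = P P + 2 = P^{2} + 2 = 2 + P^{2}$)
$A B{\left(D{\left(6 \right)},-6 \right)} - 60 = - \frac{835 \left(2 + \left(-6\right)^{2}\right)}{16} - 60 = - \frac{835 \left(2 + 36\right)}{16} - 60 = \left(- \frac{835}{16}\right) 38 - 60 = - \frac{15865}{8} - 60 = - \frac{16345}{8}$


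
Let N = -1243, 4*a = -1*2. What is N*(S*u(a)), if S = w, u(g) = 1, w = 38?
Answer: -47234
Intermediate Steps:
a = -½ (a = (-1*2)/4 = (¼)*(-2) = -½ ≈ -0.50000)
S = 38
N*(S*u(a)) = -47234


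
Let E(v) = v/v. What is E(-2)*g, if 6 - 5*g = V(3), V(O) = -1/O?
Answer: 19/15 ≈ 1.2667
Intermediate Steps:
E(v) = 1
g = 19/15 (g = 6/5 - (-1)/(5*3) = 6/5 - ⅕*(-⅓) = 6/5 + 1/15 = 19/15 ≈ 1.2667)
E(-2)*g = 1*(19/15) = 19/15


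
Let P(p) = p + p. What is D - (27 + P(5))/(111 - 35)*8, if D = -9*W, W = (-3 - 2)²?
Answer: -4349/19 ≈ -228.89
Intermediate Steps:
P(p) = 2*p
W = 25 (W = (-5)² = 25)
D = -225 (D = -9*25 = -225)
D - (27 + P(5))/(111 - 35)*8 = -225 - (27 + 2*5)/(111 - 35)*8 = -225 - (27 + 10)/76*8 = -225 - 37*(1/76)*8 = -225 - 37*8/76 = -225 - 1*74/19 = -225 - 74/19 = -4349/19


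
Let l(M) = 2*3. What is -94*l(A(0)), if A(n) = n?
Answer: -564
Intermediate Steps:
l(M) = 6
-94*l(A(0)) = -94*6 = -564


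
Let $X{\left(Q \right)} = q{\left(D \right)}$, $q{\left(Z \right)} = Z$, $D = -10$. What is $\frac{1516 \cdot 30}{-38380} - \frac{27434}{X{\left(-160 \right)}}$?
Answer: $\frac{26311553}{9595} \approx 2742.2$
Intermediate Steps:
$X{\left(Q \right)} = -10$
$\frac{1516 \cdot 30}{-38380} - \frac{27434}{X{\left(-160 \right)}} = \frac{1516 \cdot 30}{-38380} - \frac{27434}{-10} = 45480 \left(- \frac{1}{38380}\right) - - \frac{13717}{5} = - \frac{2274}{1919} + \frac{13717}{5} = \frac{26311553}{9595}$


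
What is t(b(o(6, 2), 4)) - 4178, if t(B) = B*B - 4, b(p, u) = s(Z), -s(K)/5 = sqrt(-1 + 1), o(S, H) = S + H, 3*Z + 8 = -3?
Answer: -4182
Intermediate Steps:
Z = -11/3 (Z = -8/3 + (1/3)*(-3) = -8/3 - 1 = -11/3 ≈ -3.6667)
o(S, H) = H + S
s(K) = 0 (s(K) = -5*sqrt(-1 + 1) = -5*sqrt(0) = -5*0 = 0)
b(p, u) = 0
t(B) = -4 + B**2 (t(B) = B**2 - 4 = -4 + B**2)
t(b(o(6, 2), 4)) - 4178 = (-4 + 0**2) - 4178 = (-4 + 0) - 4178 = -4 - 4178 = -4182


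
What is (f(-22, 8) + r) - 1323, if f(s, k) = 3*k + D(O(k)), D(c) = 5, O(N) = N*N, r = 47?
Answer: -1247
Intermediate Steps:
O(N) = N**2
f(s, k) = 5 + 3*k (f(s, k) = 3*k + 5 = 5 + 3*k)
(f(-22, 8) + r) - 1323 = ((5 + 3*8) + 47) - 1323 = ((5 + 24) + 47) - 1323 = (29 + 47) - 1323 = 76 - 1323 = -1247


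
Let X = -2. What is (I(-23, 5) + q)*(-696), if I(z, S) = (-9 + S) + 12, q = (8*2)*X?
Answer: 16704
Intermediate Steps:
q = -32 (q = (8*2)*(-2) = 16*(-2) = -32)
I(z, S) = 3 + S
(I(-23, 5) + q)*(-696) = ((3 + 5) - 32)*(-696) = (8 - 32)*(-696) = -24*(-696) = 16704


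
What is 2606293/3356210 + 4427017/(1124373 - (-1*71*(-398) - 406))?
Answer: 17715853732223/3680154745410 ≈ 4.8139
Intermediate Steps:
2606293/3356210 + 4427017/(1124373 - (-1*71*(-398) - 406)) = 2606293*(1/3356210) + 4427017/(1124373 - (-71*(-398) - 406)) = 2606293/3356210 + 4427017/(1124373 - (28258 - 406)) = 2606293/3356210 + 4427017/(1124373 - 1*27852) = 2606293/3356210 + 4427017/(1124373 - 27852) = 2606293/3356210 + 4427017/1096521 = 17715853732223/3680154745410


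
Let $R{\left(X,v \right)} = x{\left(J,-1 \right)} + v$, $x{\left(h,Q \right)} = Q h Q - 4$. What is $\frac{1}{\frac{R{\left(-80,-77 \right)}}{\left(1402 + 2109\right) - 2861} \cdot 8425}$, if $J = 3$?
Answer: $- \frac{1}{1011} \approx -0.00098912$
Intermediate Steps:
$x{\left(h,Q \right)} = -4 + h Q^{2}$ ($x{\left(h,Q \right)} = h Q^{2} - 4 = -4 + h Q^{2}$)
$R{\left(X,v \right)} = -1 + v$ ($R{\left(X,v \right)} = \left(-4 + 3 \left(-1\right)^{2}\right) + v = \left(-4 + 3 \cdot 1\right) + v = \left(-4 + 3\right) + v = -1 + v$)
$\frac{1}{\frac{R{\left(-80,-77 \right)}}{\left(1402 + 2109\right) - 2861} \cdot 8425} = \frac{1}{\frac{-1 - 77}{\left(1402 + 2109\right) - 2861} \cdot 8425} = \frac{1}{\left(-78\right) \frac{1}{3511 - 2861}} \cdot \frac{1}{8425} = \frac{1}{\left(-78\right) \frac{1}{650}} \cdot \frac{1}{8425} = \frac{1}{- \frac{3}{25}} \cdot \frac{1}{8425} = \left(- \frac{25}{3}\right) \frac{1}{8425} = - \frac{1}{1011}$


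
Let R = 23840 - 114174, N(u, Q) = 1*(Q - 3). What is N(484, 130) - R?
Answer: 90461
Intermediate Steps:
N(u, Q) = -3 + Q (N(u, Q) = 1*(-3 + Q) = -3 + Q)
R = -90334
N(484, 130) - R = (-3 + 130) - 1*(-90334) = 127 + 90334 = 90461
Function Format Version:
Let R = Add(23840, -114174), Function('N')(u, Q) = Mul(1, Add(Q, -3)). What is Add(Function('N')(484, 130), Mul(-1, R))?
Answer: 90461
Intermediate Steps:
Function('N')(u, Q) = Add(-3, Q) (Function('N')(u, Q) = Mul(1, Add(-3, Q)) = Add(-3, Q))
R = -90334
Add(Function('N')(484, 130), Mul(-1, R)) = Add(Add(-3, 130), Mul(-1, -90334)) = Add(127, 90334) = 90461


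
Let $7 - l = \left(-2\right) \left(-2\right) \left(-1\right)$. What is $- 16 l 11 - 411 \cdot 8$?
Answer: $-5224$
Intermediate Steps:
$l = 11$ ($l = 7 - \left(-2\right) \left(-2\right) \left(-1\right) = 7 - 4 \left(-1\right) = 7 - -4 = 7 + 4 = 11$)
$- 16 l 11 - 411 \cdot 8 = \left(-16\right) 11 \cdot 11 - 411 \cdot 8 = \left(-176\right) 11 - 3288 = -1936 - 3288 = -5224$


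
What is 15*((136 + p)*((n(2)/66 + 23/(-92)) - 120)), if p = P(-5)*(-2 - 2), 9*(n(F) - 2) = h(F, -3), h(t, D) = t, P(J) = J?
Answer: -9283105/33 ≈ -2.8131e+5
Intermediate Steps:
n(F) = 2 + F/9
p = 20 (p = -5*(-2 - 2) = -5*(-4) = 20)
15*((136 + p)*((n(2)/66 + 23/(-92)) - 120)) = 15*((136 + 20)*(((2 + (1/9)*2)/66 + 23/(-92)) - 120)) = 15*(156*(((2 + 2/9)*(1/66) + 23*(-1/92)) - 120)) = 15*(156*(((20/9)*(1/66) - 1/4) - 120)) = 15*(156*((10/297 - 1/4) - 120)) = 15*(156*(-257/1188 - 120)) = 15*(156*(-142817/1188)) = 15*(-1856621/99) = -9283105/33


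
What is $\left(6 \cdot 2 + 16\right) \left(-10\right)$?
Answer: $-280$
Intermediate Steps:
$\left(6 \cdot 2 + 16\right) \left(-10\right) = \left(12 + 16\right) \left(-10\right) = 28 \left(-10\right) = -280$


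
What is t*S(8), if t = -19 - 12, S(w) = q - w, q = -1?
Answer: 279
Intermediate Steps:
S(w) = -1 - w
t = -31 (t = -19 - 1*12 = -19 - 12 = -31)
t*S(8) = -31*(-1 - 1*8) = -31*(-1 - 8) = -31*(-9) = 279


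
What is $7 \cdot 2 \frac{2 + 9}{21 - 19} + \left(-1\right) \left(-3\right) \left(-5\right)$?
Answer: $62$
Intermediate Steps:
$7 \cdot 2 \frac{2 + 9}{21 - 19} + \left(-1\right) \left(-3\right) \left(-5\right) = 14 \cdot \frac{11}{2} + 3 \left(-5\right) = 14 \cdot 11 \cdot \frac{1}{2} - 15 = 14 \cdot \frac{11}{2} - 15 = 77 - 15 = 62$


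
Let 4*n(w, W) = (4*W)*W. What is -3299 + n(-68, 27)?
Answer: -2570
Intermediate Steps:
n(w, W) = W² (n(w, W) = ((4*W)*W)/4 = (4*W²)/4 = W²)
-3299 + n(-68, 27) = -3299 + 27² = -3299 + 729 = -2570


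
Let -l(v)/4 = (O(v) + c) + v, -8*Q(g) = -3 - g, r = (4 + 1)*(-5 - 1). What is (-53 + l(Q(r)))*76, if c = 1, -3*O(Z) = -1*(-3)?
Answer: -3002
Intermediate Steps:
r = -30 (r = 5*(-6) = -30)
O(Z) = -1 (O(Z) = -(-1)*(-3)/3 = -1/3*3 = -1)
Q(g) = 3/8 + g/8 (Q(g) = -(-3 - g)/8 = 3/8 + g/8)
l(v) = -4*v (l(v) = -4*((-1 + 1) + v) = -4*(0 + v) = -4*v)
(-53 + l(Q(r)))*76 = (-53 - 4*(3/8 + (1/8)*(-30)))*76 = (-53 - 4*(3/8 - 15/4))*76 = (-53 - 4*(-27/8))*76 = (-53 + 27/2)*76 = -79/2*76 = -3002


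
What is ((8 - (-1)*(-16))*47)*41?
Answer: -15416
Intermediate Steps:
((8 - (-1)*(-16))*47)*41 = ((8 - 1*16)*47)*41 = ((8 - 16)*47)*41 = -8*47*41 = -376*41 = -15416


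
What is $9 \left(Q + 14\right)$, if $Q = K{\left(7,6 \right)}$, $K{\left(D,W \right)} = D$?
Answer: $189$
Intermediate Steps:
$Q = 7$
$9 \left(Q + 14\right) = 9 \left(7 + 14\right) = 9 \cdot 21 = 189$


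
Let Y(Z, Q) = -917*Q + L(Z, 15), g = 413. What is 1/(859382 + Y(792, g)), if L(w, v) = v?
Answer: 1/480676 ≈ 2.0804e-6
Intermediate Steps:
Y(Z, Q) = 15 - 917*Q (Y(Z, Q) = -917*Q + 15 = 15 - 917*Q)
1/(859382 + Y(792, g)) = 1/(859382 + (15 - 917*413)) = 1/(859382 + (15 - 378721)) = 1/(859382 - 378706) = 1/480676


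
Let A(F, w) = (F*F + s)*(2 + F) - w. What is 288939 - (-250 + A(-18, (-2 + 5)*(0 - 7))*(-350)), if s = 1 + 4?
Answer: -1545861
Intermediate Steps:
s = 5
A(F, w) = -w + (2 + F)*(5 + F²) (A(F, w) = (F*F + 5)*(2 + F) - w = (F² + 5)*(2 + F) - w = (5 + F²)*(2 + F) - w = (2 + F)*(5 + F²) - w = -w + (2 + F)*(5 + F²))
288939 - (-250 + A(-18, (-2 + 5)*(0 - 7))*(-350)) = 288939 - (-250 + (10 + (-18)³ - (-2 + 5)*(0 - 7) + 2*(-18)² + 5*(-18))*(-350)) = 288939 - (-250 + (10 - 5832 - 3*(-7) + 2*324 - 90)*(-350)) = 288939 - (-250 + (10 - 5832 - 1*(-21) + 648 - 90)*(-350)) = 288939 - (-250 + (10 - 5832 + 21 + 648 - 90)*(-350)) = 288939 - (-250 - 5243*(-350)) = 288939 - (-250 + 1835050) = 288939 - 1*1834800 = 288939 - 1834800 = -1545861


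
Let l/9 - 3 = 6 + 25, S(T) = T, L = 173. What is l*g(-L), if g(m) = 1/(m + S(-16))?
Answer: -34/21 ≈ -1.6190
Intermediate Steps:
g(m) = 1/(-16 + m) (g(m) = 1/(m - 16) = 1/(-16 + m))
l = 306 (l = 27 + 9*(6 + 25) = 27 + 9*31 = 27 + 279 = 306)
l*g(-L) = 306/(-16 - 1*173) = 306/(-16 - 173) = 306/(-189) = 306*(-1/189) = -34/21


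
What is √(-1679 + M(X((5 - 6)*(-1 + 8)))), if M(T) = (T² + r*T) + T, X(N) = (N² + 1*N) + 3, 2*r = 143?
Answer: √14434/2 ≈ 60.071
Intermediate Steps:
r = 143/2 (r = (½)*143 = 143/2 ≈ 71.500)
X(N) = 3 + N + N² (X(N) = (N² + N) + 3 = (N + N²) + 3 = 3 + N + N²)
M(T) = T² + 145*T/2 (M(T) = (T² + 143*T/2) + T = T² + 145*T/2)
√(-1679 + M(X((5 - 6)*(-1 + 8)))) = √(-1679 + (3 + (5 - 6)*(-1 + 8) + ((5 - 6)*(-1 + 8))²)*(145 + 2*(3 + (5 - 6)*(-1 + 8) + ((5 - 6)*(-1 + 8))²))/2) = √(-1679 + (3 - 1*7 + (-1*7)²)*(145 + 2*(3 - 1*7 + (-1*7)²))/2) = √(-1679 + (3 - 7 + (-7)²)*(145 + 2*(3 - 7 + (-7)²))/2) = √(-1679 + (3 - 7 + 49)*(145 + 2*(3 - 7 + 49))/2) = √(-1679 + (½)*45*(145 + 2*45)) = √(-1679 + (½)*45*(145 + 90)) = √(-1679 + (½)*45*235) = √(-1679 + 10575/2) = √(7217/2) = √14434/2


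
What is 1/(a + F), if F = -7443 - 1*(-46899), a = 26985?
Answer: 1/66441 ≈ 1.5051e-5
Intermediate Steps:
F = 39456 (F = -7443 + 46899 = 39456)
1/(a + F) = 1/(26985 + 39456) = 1/66441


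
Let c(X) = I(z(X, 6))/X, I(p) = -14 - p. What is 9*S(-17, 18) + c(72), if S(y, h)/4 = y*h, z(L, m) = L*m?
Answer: -396799/36 ≈ -11022.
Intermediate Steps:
c(X) = (-14 - 6*X)/X (c(X) = (-14 - X*6)/X = (-14 - 6*X)/X)
S(y, h) = 4*h*y (S(y, h) = 4*(y*h) = 4*(h*y) = 4*h*y)
9*S(-17, 18) + c(72) = 9*(4*18*(-17)) + (-6 - 14/72) = 9*(-1224) + (-6 - 14*1/72) = -11016 + (-6 - 7/36) = -11016 - 223/36 = -396799/36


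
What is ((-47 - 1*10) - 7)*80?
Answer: -5120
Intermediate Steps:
((-47 - 1*10) - 7)*80 = ((-47 - 10) - 7)*80 = (-57 - 7)*80 = -64*80 = -5120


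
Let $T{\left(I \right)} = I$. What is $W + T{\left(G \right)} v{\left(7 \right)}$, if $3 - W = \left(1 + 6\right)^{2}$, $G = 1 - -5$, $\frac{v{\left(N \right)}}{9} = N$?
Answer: $332$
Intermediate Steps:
$v{\left(N \right)} = 9 N$
$G = 6$ ($G = 1 + 5 = 6$)
$W = -46$ ($W = 3 - \left(1 + 6\right)^{2} = 3 - 7^{2} = 3 - 49 = -46$)
$W + T{\left(G \right)} v{\left(7 \right)} = -46 + 6 \cdot 9 \cdot 7 = -46 + 6 \cdot 63 = -46 + 378 = 332$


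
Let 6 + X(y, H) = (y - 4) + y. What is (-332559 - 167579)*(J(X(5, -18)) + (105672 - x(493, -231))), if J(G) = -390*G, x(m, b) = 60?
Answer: -52820574456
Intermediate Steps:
X(y, H) = -10 + 2*y (X(y, H) = -6 + ((y - 4) + y) = -6 + ((-4 + y) + y) = -6 + (-4 + 2*y) = -10 + 2*y)
(-332559 - 167579)*(J(X(5, -18)) + (105672 - x(493, -231))) = (-332559 - 167579)*(-390*(-10 + 2*5) + (105672 - 1*60)) = -500138*(-390*(-10 + 10) + (105672 - 60)) = -500138*(-390*0 + 105612) = -500138*(0 + 105612) = -500138*105612 = -52820574456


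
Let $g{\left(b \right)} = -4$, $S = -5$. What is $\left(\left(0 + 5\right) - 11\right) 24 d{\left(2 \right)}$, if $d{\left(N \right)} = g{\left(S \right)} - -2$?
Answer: $288$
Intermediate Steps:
$d{\left(N \right)} = -2$ ($d{\left(N \right)} = -4 - -2 = -4 + 2 = -2$)
$\left(\left(0 + 5\right) - 11\right) 24 d{\left(2 \right)} = \left(\left(0 + 5\right) - 11\right) 24 \left(-2\right) = \left(5 - 11\right) 24 \left(-2\right) = \left(-6\right) 24 \left(-2\right) = \left(-144\right) \left(-2\right) = 288$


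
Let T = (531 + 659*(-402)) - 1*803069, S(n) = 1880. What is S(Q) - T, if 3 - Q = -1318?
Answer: 1069336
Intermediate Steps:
Q = 1321 (Q = 3 - 1*(-1318) = 3 + 1318 = 1321)
T = -1067456 (T = (531 - 264918) - 803069 = -264387 - 803069 = -1067456)
S(Q) - T = 1880 - 1*(-1067456) = 1880 + 1067456 = 1069336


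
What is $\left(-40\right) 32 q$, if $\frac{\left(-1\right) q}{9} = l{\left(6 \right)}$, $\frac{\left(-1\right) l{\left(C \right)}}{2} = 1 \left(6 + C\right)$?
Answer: $-276480$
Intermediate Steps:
$l{\left(C \right)} = -12 - 2 C$ ($l{\left(C \right)} = - 2 \cdot 1 \left(6 + C\right) = - 2 \left(6 + C\right) = -12 - 2 C$)
$q = 216$ ($q = - 9 \left(-12 - 12\right) = \left(-9\right) \left(-24\right) = 216$)
$\left(-40\right) 32 q = \left(-40\right) 32 \cdot 216 = \left(-1280\right) 216 = -276480$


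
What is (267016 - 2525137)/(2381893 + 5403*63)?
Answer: -2258121/2722282 ≈ -0.82950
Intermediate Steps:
(267016 - 2525137)/(2381893 + 5403*63) = -2258121/(2381893 + 340389) = -2258121/2722282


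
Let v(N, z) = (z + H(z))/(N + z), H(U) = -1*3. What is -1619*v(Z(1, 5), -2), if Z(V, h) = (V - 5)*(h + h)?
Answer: -8095/42 ≈ -192.74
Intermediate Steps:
H(U) = -3
Z(V, h) = 2*h*(-5 + V) (Z(V, h) = (-5 + V)*(2*h) = 2*h*(-5 + V))
v(N, z) = (-3 + z)/(N + z) (v(N, z) = (z - 3)/(N + z) = (-3 + z)/(N + z))
-1619*v(Z(1, 5), -2) = -1619*(-3 - 2)/(2*5*(-5 + 1) - 2) = -1619*(-5)/(2*5*(-4) - 2) = -1619*(-5)/(-40 - 2) = -1619*(-5)/(-42) = -(-1619)*(-5)/42 = -1619*5/42 = -8095/42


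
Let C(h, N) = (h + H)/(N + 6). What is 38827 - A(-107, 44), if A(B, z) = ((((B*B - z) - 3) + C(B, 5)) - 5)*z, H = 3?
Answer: -462225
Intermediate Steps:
C(h, N) = (3 + h)/(6 + N) (C(h, N) = (h + 3)/(N + 6) = (3 + h)/(6 + N))
A(B, z) = z*(-85/11 + B**2 - z + B/11) (A(B, z) = ((((B*B - z) - 3) + (3 + B)/(6 + 5)) - 5)*z = ((((B**2 - z) - 3) + (3 + B)/11) - 5)*z = (((-3 + B**2 - z) + (3 + B)/11) - 5)*z = (((-3 + B**2 - z) + (3/11 + B/11)) - 5)*z = ((-30/11 + B**2 - z + B/11) - 5)*z = (-85/11 + B**2 - z + B/11)*z = z*(-85/11 + B**2 - z + B/11))
38827 - A(-107, 44) = 38827 - 44*(-85 - 107 - 11*44 + 11*(-107)**2)/11 = 38827 - 44*(-85 - 107 - 484 + 11*11449)/11 = 38827 - 44*(-85 - 107 - 484 + 125939)/11 = 38827 - 44*125263/11 = 38827 - 1*501052 = 38827 - 501052 = -462225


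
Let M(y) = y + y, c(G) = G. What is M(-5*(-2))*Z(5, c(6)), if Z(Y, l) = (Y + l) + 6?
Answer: 340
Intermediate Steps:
Z(Y, l) = 6 + Y + l
M(y) = 2*y
M(-5*(-2))*Z(5, c(6)) = (2*(-5*(-2)))*(6 + 5 + 6) = (2*10)*17 = 20*17 = 340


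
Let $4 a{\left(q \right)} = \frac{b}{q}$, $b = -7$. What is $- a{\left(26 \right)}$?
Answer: $\frac{7}{104} \approx 0.067308$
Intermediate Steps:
$a{\left(q \right)} = - \frac{7}{4 q}$ ($a{\left(q \right)} = \frac{\left(-7\right) \frac{1}{q}}{4} = - \frac{7}{4 q}$)
$- a{\left(26 \right)} = - \frac{-7}{4 \cdot 26} = \left(-1\right) \left(- \frac{7}{104}\right) = \frac{7}{104}$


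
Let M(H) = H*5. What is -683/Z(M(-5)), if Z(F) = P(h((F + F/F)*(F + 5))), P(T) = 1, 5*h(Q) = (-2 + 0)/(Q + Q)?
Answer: -683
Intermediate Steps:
h(Q) = -1/(5*Q) (h(Q) = ((-2 + 0)/(Q + Q))/5 = (-2*1/(2*Q))/5 = (-1/Q)/5 = -1/(5*Q))
M(H) = 5*H
Z(F) = 1
-683/Z(M(-5)) = -683/1 = -683*1 = -683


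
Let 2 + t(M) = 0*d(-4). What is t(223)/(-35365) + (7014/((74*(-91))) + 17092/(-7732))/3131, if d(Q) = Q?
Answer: -101112538764/102951732735995 ≈ -0.00098214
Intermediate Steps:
t(M) = -2 (t(M) = -2 + 0*(-4) = -2 + 0 = -2)
t(223)/(-35365) + (7014/((74*(-91))) + 17092/(-7732))/3131 = -2/(-35365) + (7014/((74*(-91))) + 17092/(-7732))/3131 = -2*(-1/35365) + (7014/(-6734) + 17092*(-1/7732))*(1/3131) = 2/35365 + (7014*(-1/6734) - 4273/1933)*(1/3131) = 2/35365 + (-501/481 - 4273/1933)*(1/3131) = 2/35365 - 3023746/929773*1/3131 = 2/35365 - 3023746/2911119263 = -101112538764/102951732735995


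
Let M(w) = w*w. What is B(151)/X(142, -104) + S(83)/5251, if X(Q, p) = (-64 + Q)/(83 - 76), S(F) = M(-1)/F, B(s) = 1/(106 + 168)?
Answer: 3072203/9314622876 ≈ 0.00032983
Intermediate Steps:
M(w) = w²
B(s) = 1/274
S(F) = 1/F (S(F) = (-1)²/F = 1/F)
X(Q, p) = -64/7 + Q/7 (X(Q, p) = (-64 + Q)/7 = (-64 + Q)*(⅐) = -64/7 + Q/7)
B(151)/X(142, -104) + S(83)/5251 = 1/(274*(-64/7 + (⅐)*142)) + 1/(83*5251) = 1/(274*(-64/7 + 142/7)) + (1/83)*(1/5251) = 1/(274*(78/7)) + 1/435833 = (1/274)*(7/78) + 1/435833 = 7/21372 + 1/435833 = 3072203/9314622876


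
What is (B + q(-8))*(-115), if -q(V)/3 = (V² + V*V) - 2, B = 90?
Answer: 33120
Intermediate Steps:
q(V) = 6 - 6*V² (q(V) = -3*((V² + V*V) - 2) = -3*((V² + V²) - 2) = -3*(2*V² - 2) = -3*(-2 + 2*V²) = 6 - 6*V²)
(B + q(-8))*(-115) = (90 + (6 - 6*(-8)²))*(-115) = (90 + (6 - 6*64))*(-115) = (90 + (6 - 384))*(-115) = (90 - 378)*(-115) = -288*(-115) = 33120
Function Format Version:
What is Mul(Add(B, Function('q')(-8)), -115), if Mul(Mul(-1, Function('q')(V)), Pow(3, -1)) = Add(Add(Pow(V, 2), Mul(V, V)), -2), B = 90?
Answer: 33120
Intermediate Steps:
Function('q')(V) = Add(6, Mul(-6, Pow(V, 2))) (Function('q')(V) = Mul(-3, Add(Add(Pow(V, 2), Mul(V, V)), -2)) = Mul(-3, Add(Add(Pow(V, 2), Pow(V, 2)), -2)) = Mul(-3, Add(Mul(2, Pow(V, 2)), -2)) = Mul(-3, Add(-2, Mul(2, Pow(V, 2)))) = Add(6, Mul(-6, Pow(V, 2))))
Mul(Add(B, Function('q')(-8)), -115) = Mul(Add(90, Add(6, Mul(-6, Pow(-8, 2)))), -115) = Mul(Add(90, Add(6, Mul(-6, 64))), -115) = Mul(Add(90, Add(6, -384)), -115) = Mul(Add(90, -378), -115) = Mul(-288, -115) = 33120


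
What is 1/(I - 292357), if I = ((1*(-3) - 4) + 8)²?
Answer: -1/292356 ≈ -3.4205e-6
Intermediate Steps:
I = 1 (I = ((-3 - 4) + 8)² = (-7 + 8)² = 1² = 1)
1/(I - 292357) = 1/(1 - 292357) = 1/(-292356) = -1/292356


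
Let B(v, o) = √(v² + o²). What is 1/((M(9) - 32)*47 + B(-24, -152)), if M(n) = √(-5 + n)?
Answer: -141/196442 - 2*√370/491105 ≈ -0.00079610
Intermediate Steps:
B(v, o) = √(o² + v²)
1/((M(9) - 32)*47 + B(-24, -152)) = 1/((√(-5 + 9) - 32)*47 + √((-152)² + (-24)²)) = 1/((√4 - 32)*47 + √(23104 + 576)) = 1/((2 - 32)*47 + √23680) = 1/(-30*47 + 8*√370) = 1/(-1410 + 8*√370)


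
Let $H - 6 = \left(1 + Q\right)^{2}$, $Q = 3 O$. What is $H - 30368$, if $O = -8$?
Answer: $-29833$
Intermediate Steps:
$Q = -24$ ($Q = 3 \left(-8\right) = -24$)
$H = 535$ ($H = 6 + \left(1 - 24\right)^{2} = 6 + \left(-23\right)^{2} = 6 + 529 = 535$)
$H - 30368 = 535 - 30368 = -29833$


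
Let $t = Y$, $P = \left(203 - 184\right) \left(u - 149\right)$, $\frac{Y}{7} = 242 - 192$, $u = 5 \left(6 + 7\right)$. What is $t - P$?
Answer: $1946$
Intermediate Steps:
$u = 65$ ($u = 5 \cdot 13 = 65$)
$Y = 350$ ($Y = 7 \left(242 - 192\right) = 7 \cdot 50 = 350$)
$P = -1596$ ($P = \left(203 - 184\right) \left(65 - 149\right) = 19 \left(-84\right) = -1596$)
$t = 350$
$t - P = 350 - -1596 = 350 + 1596 = 1946$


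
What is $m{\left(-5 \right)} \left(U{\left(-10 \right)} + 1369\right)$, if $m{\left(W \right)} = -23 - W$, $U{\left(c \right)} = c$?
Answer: $-24462$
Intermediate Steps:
$m{\left(-5 \right)} \left(U{\left(-10 \right)} + 1369\right) = \left(-23 - -5\right) \left(-10 + 1369\right) = \left(-23 + 5\right) 1359 = \left(-18\right) 1359 = -24462$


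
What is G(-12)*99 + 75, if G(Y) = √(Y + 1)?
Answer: 75 + 99*I*√11 ≈ 75.0 + 328.35*I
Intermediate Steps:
G(Y) = √(1 + Y)
G(-12)*99 + 75 = √(1 - 12)*99 + 75 = √(-11)*99 + 75 = (I*√11)*99 + 75 = 99*I*√11 + 75 = 75 + 99*I*√11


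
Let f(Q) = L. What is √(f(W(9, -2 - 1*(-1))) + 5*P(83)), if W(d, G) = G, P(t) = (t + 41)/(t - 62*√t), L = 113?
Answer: √(-9999 + 7006*√83)/√(-83 + 62*√83) ≈ 10.569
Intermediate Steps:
P(t) = (41 + t)/(t - 62*√t)
f(Q) = 113
√(f(W(9, -2 - 1*(-1))) + 5*P(83)) = √(113 + 5*((41 + 83)/(83 - 62*√83))) = √(113 + 5*(124/(83 - 62*√83))) = √(113 + 620/(83 - 62*√83))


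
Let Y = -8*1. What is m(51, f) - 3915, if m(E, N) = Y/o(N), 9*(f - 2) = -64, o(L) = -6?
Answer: -11741/3 ≈ -3913.7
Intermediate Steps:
f = -46/9 (f = 2 + (⅑)*(-64) = 2 - 64/9 = -46/9 ≈ -5.1111)
Y = -8
m(E, N) = 4/3 (m(E, N) = -8/(-6) = -8*(-⅙) = 4/3)
m(51, f) - 3915 = 4/3 - 3915 = -11741/3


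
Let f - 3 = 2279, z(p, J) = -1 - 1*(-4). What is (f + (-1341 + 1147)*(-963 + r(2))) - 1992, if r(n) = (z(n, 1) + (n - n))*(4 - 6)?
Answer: 188276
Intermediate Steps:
z(p, J) = 3 (z(p, J) = -1 + 4 = 3)
f = 2282 (f = 3 + 2279 = 2282)
r(n) = -6 (r(n) = (3 + (n - n))*(4 - 6) = (3 + 0)*(-2) = 3*(-2) = -6)
(f + (-1341 + 1147)*(-963 + r(2))) - 1992 = (2282 + (-1341 + 1147)*(-963 - 6)) - 1992 = (2282 - 194*(-969)) - 1992 = (2282 + 187986) - 1992 = 190268 - 1992 = 188276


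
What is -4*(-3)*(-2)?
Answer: -24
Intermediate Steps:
-4*(-3)*(-2) = 12*(-2) = -24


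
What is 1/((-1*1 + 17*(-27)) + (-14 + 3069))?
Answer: 1/2595 ≈ 0.00038536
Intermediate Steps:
1/((-1*1 + 17*(-27)) + (-14 + 3069)) = 1/((-1 - 459) + 3055) = 1/(-460 + 3055) = 1/2595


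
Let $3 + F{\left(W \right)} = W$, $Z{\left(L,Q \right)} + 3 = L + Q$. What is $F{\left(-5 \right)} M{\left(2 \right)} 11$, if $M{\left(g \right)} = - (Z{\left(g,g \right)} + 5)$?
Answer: $528$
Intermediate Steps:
$Z{\left(L,Q \right)} = -3 + L + Q$ ($Z{\left(L,Q \right)} = -3 + \left(L + Q\right) = -3 + L + Q$)
$F{\left(W \right)} = -3 + W$
$M{\left(g \right)} = -2 - 2 g$ ($M{\left(g \right)} = - (\left(-3 + g + g\right) + 5) = - (\left(-3 + 2 g\right) + 5) = - (2 + 2 g) = -2 - 2 g$)
$F{\left(-5 \right)} M{\left(2 \right)} 11 = \left(-3 - 5\right) \left(-2 - 4\right) 11 = - 8 \left(-2 - 4\right) 11 = \left(-8\right) \left(-6\right) 11 = 48 \cdot 11 = 528$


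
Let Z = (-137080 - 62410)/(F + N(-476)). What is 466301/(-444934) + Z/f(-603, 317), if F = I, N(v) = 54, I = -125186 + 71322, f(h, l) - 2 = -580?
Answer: -364793437996/345960433903 ≈ -1.0544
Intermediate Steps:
f(h, l) = -578 (f(h, l) = 2 - 580 = -578)
I = -53864
F = -53864
Z = 19949/5381 (Z = (-137080 - 62410)/(-53864 + 54) = -199490/(-53810) = -199490*(-1/53810) = 19949/5381 ≈ 3.7073)
466301/(-444934) + Z/f(-603, 317) = 466301/(-444934) + (19949/5381)/(-578) = 466301*(-1/444934) + (19949/5381)*(-1/578) = -466301/444934 - 19949/3110218 = -364793437996/345960433903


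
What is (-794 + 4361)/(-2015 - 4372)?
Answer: -1189/2129 ≈ -0.55848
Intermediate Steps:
(-794 + 4361)/(-2015 - 4372) = 3567/(-6387) = 3567*(-1/6387) = -1189/2129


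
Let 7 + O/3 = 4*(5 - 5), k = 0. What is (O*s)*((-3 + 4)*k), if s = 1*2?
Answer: 0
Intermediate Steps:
s = 2
O = -21 (O = -21 + 3*(4*(5 - 5)) = -21 + 3*(4*0) = -21 + 3*0 = -21 + 0 = -21)
(O*s)*((-3 + 4)*k) = (-21*2)*((-3 + 4)*0) = -42*0 = 0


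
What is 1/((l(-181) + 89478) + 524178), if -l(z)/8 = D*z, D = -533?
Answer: -1/158128 ≈ -6.3240e-6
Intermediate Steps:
l(z) = 4264*z (l(z) = -(-4264)*z = 4264*z)
1/((l(-181) + 89478) + 524178) = 1/((4264*(-181) + 89478) + 524178) = 1/((-771784 + 89478) + 524178) = 1/(-682306 + 524178) = 1/(-158128) = -1/158128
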